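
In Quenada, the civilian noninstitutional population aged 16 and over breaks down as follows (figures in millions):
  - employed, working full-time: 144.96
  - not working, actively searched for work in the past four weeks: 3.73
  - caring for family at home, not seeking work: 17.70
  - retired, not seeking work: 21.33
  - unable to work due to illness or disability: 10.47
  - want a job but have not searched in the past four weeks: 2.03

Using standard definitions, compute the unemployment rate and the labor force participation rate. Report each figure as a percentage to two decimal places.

Unemployment rate ≈ 2.51%; labor force participation rate ≈ 74.26%.

Employed = 144.96 million.
Unemployed = 3.73 million.
Labor force = 144.96 + 3.73 = 148.69 million.
Not in labor force = 17.70 + 21.33 + 10.47 + 2.03 = 51.53 million (those not working and not actively searching are outside the labor force — including those who want a job but have given up searching).
Civilian working-age population = 148.69 + 51.53 = 200.22 million.
Unemployment rate = 3.73 / 148.69 = 2.51%.
Labor force participation rate = 148.69 / 200.22 = 74.26%.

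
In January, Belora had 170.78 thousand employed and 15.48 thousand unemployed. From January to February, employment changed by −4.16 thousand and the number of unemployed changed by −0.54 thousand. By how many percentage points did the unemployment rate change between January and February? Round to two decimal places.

January: labor force = 170.78 + 15.48 = 186.26; u = 15.48/186.26 = 8.31%.
February: labor force = 166.62 + 14.94 = 181.56; u = 14.94/181.56 = 8.23%.
Change = 8.23% − 8.31% = −0.08 pp.

The unemployment rate changed by −0.08 percentage points.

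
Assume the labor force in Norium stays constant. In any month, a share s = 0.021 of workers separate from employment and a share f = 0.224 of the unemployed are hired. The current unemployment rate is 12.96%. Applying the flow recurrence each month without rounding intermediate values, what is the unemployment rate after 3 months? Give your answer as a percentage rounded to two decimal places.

With a fixed labor force, u_{t+1} = u_t + s·(1−u_t) − f·u_t = u_t·(1−s−f) + s.
Here 1−s−f = 0.755 and s = 0.021.
u_1 = 0.129600 × 0.755 + 0.021 = 0.118848.
u_2 = 0.118848 × 0.755 + 0.021 = 0.110730.
u_3 = 0.110730 × 0.755 + 0.021 = 0.104601.

Unemployment rate after three months ≈ 10.46%.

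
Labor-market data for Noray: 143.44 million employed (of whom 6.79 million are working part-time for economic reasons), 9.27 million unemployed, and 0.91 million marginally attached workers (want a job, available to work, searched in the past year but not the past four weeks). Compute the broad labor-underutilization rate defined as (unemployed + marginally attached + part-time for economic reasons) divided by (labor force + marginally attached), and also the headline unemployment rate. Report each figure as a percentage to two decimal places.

Labor force = 143.44 + 9.27 = 152.71 million.
Numerator = 9.27 + 0.91 + 6.79 = 16.97 million.
Denominator = 152.71 + 0.91 = 153.62 million.
Broad rate = 16.97 / 153.62 = 11.05%.
Headline unemployment rate = 9.27 / 152.71 = 6.07%.

Broad underutilization rate ≈ 11.05%; headline unemployment rate ≈ 6.07%.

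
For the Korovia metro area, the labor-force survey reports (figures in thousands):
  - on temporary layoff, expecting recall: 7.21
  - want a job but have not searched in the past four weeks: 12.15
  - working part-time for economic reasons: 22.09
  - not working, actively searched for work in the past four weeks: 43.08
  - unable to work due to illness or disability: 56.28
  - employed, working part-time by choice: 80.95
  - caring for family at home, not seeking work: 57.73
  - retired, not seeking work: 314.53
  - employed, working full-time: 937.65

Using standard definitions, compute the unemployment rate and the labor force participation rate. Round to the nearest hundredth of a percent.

Unemployment rate ≈ 4.61%; labor force participation rate ≈ 71.23%.

Employed = 22.09 + 80.95 + 937.65 = 1,040.69 thousand (anyone who worked, including part-time for economic reasons, counts as employed).
Unemployed = 7.21 + 43.08 = 50.29 thousand (jobless and actively searching, or on temporary layoff).
Labor force = 1,040.69 + 50.29 = 1,090.98 thousand.
Not in labor force = 12.15 + 56.28 + 57.73 + 314.53 = 440.69 thousand (those not working and not actively searching are outside the labor force — including those who want a job but have given up searching).
Civilian working-age population = 1,090.98 + 440.69 = 1,531.67 thousand.
Unemployment rate = 50.29 / 1,090.98 = 4.61%.
Labor force participation rate = 1,090.98 / 1,531.67 = 71.23%.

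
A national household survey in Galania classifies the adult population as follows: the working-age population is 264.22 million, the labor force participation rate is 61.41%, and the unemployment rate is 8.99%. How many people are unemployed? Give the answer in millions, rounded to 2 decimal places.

Labor force = 0.6141 × 264.22 = 162.26 million.
Unemployed = 0.0899 × 162.26 ≈ 14.59 million.

About 14.59 million are unemployed.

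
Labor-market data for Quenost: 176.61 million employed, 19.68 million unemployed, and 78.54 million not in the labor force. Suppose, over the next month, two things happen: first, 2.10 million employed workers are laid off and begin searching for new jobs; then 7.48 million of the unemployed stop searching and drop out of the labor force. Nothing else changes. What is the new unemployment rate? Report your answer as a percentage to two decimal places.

Initially, labor force = 176.61 + 19.68 = 196.29 million, so u = 19.68/196.29 = 10.03%.
After the first change, employed falls and unemployed rises by 2.10; labor force unchanged → E = 174.51, U = 21.78, labor force = 196.29 million.
After the second change, unemployed and labor force both fall by 7.48 → E = 174.51, U = 14.30, labor force = 188.81 million.
New unemployment rate = 14.30 / 188.81 = 7.57%.

New unemployment rate ≈ 7.57%.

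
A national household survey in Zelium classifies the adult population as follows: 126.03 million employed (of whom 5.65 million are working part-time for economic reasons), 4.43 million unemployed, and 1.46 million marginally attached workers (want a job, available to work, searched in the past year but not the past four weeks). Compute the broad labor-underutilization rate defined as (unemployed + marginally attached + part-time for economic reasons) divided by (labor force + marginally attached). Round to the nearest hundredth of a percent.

Labor force = 126.03 + 4.43 = 130.46 million.
Numerator = 4.43 + 1.46 + 5.65 = 11.54 million.
Denominator = 130.46 + 1.46 = 131.92 million.
Broad rate = 11.54 / 131.92 = 8.75%.

Broad underutilization rate ≈ 8.75%.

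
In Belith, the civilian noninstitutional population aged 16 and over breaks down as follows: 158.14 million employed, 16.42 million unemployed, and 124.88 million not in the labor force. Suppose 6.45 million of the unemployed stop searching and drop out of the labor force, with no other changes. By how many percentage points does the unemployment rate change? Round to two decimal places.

Initially, labor force = 158.14 + 16.42 = 174.56 million, so u = 16.42/174.56 = 9.41%.
After the change, unemployed and labor force both fall by 6.45 → E = 158.14, U = 9.97, labor force = 168.11 million.
New unemployment rate = 9.97 / 168.11 = 5.93%.
Change = 5.93% − 9.41% = −3.48 percentage points.

The unemployment rate changes by −3.48 percentage points.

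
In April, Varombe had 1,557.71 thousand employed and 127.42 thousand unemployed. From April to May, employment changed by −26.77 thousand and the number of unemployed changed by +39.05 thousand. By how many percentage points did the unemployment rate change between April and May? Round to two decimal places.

April: labor force = 1,557.71 + 127.42 = 1,685.13; u = 127.42/1,685.13 = 7.56%.
May: labor force = 1,530.94 + 166.47 = 1,697.41; u = 166.47/1,697.41 = 9.81%.
Change = 9.81% − 7.56% = +2.25 pp.

The unemployment rate changed by +2.25 percentage points.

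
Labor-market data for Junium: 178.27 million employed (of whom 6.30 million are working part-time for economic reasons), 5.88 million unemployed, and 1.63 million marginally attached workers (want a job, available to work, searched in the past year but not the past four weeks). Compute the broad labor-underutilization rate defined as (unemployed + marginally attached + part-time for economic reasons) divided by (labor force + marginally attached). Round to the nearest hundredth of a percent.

Broad underutilization rate ≈ 7.43%.

Labor force = 178.27 + 5.88 = 184.15 million.
Numerator = 5.88 + 1.63 + 6.30 = 13.81 million.
Denominator = 184.15 + 1.63 = 185.78 million.
Broad rate = 13.81 / 185.78 = 7.43%.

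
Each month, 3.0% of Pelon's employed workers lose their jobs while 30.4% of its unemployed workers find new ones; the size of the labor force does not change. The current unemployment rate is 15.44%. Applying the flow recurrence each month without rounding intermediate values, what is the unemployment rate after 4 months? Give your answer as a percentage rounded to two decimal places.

With a fixed labor force, u_{t+1} = u_t + s·(1−u_t) − f·u_t = u_t·(1−s−f) + s.
Here 1−s−f = 0.666 and s = 0.030.
u_1 = 0.154400 × 0.666 + 0.030 = 0.132830.
u_2 = 0.132830 × 0.666 + 0.030 = 0.118465.
u_3 = 0.118465 × 0.666 + 0.030 = 0.108898.
u_4 = 0.108898 × 0.666 + 0.030 = 0.102526.

Unemployment rate after four months ≈ 10.25%.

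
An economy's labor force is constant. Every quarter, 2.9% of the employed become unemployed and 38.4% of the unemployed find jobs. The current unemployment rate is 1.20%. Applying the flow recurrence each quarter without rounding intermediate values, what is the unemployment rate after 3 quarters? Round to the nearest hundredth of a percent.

Unemployment rate after three quarters ≈ 5.84%.

With a fixed labor force, u_{t+1} = u_t + s·(1−u_t) − f·u_t = u_t·(1−s−f) + s.
Here 1−s−f = 0.587 and s = 0.029.
u_1 = 0.012000 × 0.587 + 0.029 = 0.036044.
u_2 = 0.036044 × 0.587 + 0.029 = 0.050158.
u_3 = 0.050158 × 0.587 + 0.029 = 0.058443.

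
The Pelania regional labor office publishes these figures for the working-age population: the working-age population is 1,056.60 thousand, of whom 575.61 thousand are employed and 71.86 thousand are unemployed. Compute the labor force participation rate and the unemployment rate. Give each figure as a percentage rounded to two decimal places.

Labor force = employed + unemployed = 575.61 + 71.86 = 647.47 thousand.
Unemployment rate = 71.86 / 647.47 = 11.10%.
Labor force participation rate = 647.47 / 1,056.60 = 61.28%.

Labor force participation rate ≈ 61.28%; unemployment rate ≈ 11.10%.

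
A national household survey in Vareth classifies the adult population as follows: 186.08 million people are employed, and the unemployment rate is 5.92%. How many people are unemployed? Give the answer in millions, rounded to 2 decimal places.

About 11.71 million are unemployed.

Let U be the number unemployed. The labor force is E + U, and U/(E+U) = 0.0592.
So U = 0.0592 × 186.08 / (1 − 0.0592) = 11.0159 / 0.9408 ≈ 11.71 million.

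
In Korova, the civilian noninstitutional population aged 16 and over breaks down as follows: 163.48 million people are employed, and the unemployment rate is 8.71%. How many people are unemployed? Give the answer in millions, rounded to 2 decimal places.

About 15.60 million are unemployed.

Let U be the number unemployed. The labor force is E + U, and U/(E+U) = 0.0871.
So U = 0.0871 × 163.48 / (1 − 0.0871) = 14.2391 / 0.9129 ≈ 15.60 million.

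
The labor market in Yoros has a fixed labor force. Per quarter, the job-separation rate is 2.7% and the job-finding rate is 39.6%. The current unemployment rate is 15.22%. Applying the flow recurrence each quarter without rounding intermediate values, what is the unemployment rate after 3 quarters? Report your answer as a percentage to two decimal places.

With a fixed labor force, u_{t+1} = u_t + s·(1−u_t) − f·u_t = u_t·(1−s−f) + s.
Here 1−s−f = 0.577 and s = 0.027.
u_1 = 0.152200 × 0.577 + 0.027 = 0.114819.
u_2 = 0.114819 × 0.577 + 0.027 = 0.093251.
u_3 = 0.093251 × 0.577 + 0.027 = 0.080806.

Unemployment rate after three quarters ≈ 8.08%.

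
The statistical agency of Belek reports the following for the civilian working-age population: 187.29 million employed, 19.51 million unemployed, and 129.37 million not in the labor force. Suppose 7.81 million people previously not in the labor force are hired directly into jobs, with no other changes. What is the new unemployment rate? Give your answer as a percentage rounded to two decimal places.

Initially, labor force = 187.29 + 19.51 = 206.80 million, so u = 19.51/206.80 = 9.43%.
After the change, employed and labor force both rise by 7.81; unemployed unchanged → E = 195.10, U = 19.51, labor force = 214.61 million.
New unemployment rate = 19.51 / 214.61 = 9.09%.

New unemployment rate ≈ 9.09%.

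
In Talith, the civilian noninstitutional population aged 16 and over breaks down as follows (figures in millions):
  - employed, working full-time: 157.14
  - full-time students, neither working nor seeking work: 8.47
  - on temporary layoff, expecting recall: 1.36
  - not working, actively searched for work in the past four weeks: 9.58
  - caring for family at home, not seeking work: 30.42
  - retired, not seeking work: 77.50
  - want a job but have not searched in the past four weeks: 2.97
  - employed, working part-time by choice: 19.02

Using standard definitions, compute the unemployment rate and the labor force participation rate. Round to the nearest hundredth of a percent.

Employed = 157.14 + 19.02 = 176.16 million.
Unemployed = 1.36 + 9.58 = 10.94 million (jobless and actively searching, or on temporary layoff).
Labor force = 176.16 + 10.94 = 187.10 million.
Not in labor force = 8.47 + 30.42 + 77.50 + 2.97 = 119.36 million (those not working and not actively searching are outside the labor force — including those who want a job but have given up searching).
Civilian working-age population = 187.10 + 119.36 = 306.46 million.
Unemployment rate = 10.94 / 187.10 = 5.85%.
Labor force participation rate = 187.10 / 306.46 = 61.05%.

Unemployment rate ≈ 5.85%; labor force participation rate ≈ 61.05%.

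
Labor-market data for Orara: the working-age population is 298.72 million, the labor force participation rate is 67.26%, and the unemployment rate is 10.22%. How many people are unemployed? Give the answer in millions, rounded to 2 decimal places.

About 20.53 million are unemployed.

Labor force = 0.6726 × 298.72 = 200.92 million.
Unemployed = 0.1022 × 200.92 ≈ 20.53 million.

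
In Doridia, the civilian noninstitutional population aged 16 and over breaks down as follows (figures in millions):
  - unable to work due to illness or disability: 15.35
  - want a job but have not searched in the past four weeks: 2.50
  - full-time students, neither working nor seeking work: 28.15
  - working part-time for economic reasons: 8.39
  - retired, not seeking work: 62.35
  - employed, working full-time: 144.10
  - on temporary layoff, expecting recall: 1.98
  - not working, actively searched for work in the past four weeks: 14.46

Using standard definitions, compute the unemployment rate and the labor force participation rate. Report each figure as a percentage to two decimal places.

Unemployment rate ≈ 9.73%; labor force participation rate ≈ 60.92%.

Employed = 8.39 + 144.10 = 152.49 million (anyone who worked, including part-time for economic reasons, counts as employed).
Unemployed = 1.98 + 14.46 = 16.44 million (jobless and actively searching, or on temporary layoff).
Labor force = 152.49 + 16.44 = 168.93 million.
Not in labor force = 15.35 + 2.50 + 28.15 + 62.35 = 108.35 million (those not working and not actively searching are outside the labor force — including those who want a job but have given up searching).
Civilian working-age population = 168.93 + 108.35 = 277.28 million.
Unemployment rate = 16.44 / 168.93 = 9.73%.
Labor force participation rate = 168.93 / 277.28 = 60.92%.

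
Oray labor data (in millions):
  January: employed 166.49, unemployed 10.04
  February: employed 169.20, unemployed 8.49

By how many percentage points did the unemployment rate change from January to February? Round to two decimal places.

The unemployment rate changed by −0.91 percentage points.

January: labor force = 166.49 + 10.04 = 176.53; u = 10.04/176.53 = 5.69%.
February: labor force = 169.20 + 8.49 = 177.69; u = 8.49/177.69 = 4.78%.
Change = 4.78% − 5.69% = −0.91 pp.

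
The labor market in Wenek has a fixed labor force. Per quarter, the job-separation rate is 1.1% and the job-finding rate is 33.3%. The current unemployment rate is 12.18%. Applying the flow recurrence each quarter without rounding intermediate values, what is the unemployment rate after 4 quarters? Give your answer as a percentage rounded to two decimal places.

With a fixed labor force, u_{t+1} = u_t + s·(1−u_t) − f·u_t = u_t·(1−s−f) + s.
Here 1−s−f = 0.656 and s = 0.011.
u_1 = 0.121800 × 0.656 + 0.011 = 0.090901.
u_2 = 0.090901 × 0.656 + 0.011 = 0.070631.
u_3 = 0.070631 × 0.656 + 0.011 = 0.057334.
u_4 = 0.057334 × 0.656 + 0.011 = 0.048611.

Unemployment rate after four quarters ≈ 4.86%.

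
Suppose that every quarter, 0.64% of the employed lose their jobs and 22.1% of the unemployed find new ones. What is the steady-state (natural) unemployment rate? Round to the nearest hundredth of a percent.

Steady-state unemployment rate ≈ 2.81%.

At steady state the flows balance: s·E = f·U, so U/(E+U) = s/(s+f).
u* = 0.64 / (0.64 + 22.1) = 0.64 / 22.74 = 2.81%.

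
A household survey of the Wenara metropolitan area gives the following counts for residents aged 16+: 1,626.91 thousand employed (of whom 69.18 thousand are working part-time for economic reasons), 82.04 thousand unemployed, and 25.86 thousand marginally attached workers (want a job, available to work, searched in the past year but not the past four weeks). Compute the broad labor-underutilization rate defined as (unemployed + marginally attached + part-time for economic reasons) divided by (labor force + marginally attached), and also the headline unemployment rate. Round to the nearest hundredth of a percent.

Broad underutilization rate ≈ 10.21%; headline unemployment rate ≈ 4.80%.

Labor force = 1,626.91 + 82.04 = 1,708.95 thousand.
Numerator = 82.04 + 25.86 + 69.18 = 177.08 thousand.
Denominator = 1,708.95 + 25.86 = 1,734.81 thousand.
Broad rate = 177.08 / 1,734.81 = 10.21%.
Headline unemployment rate = 82.04 / 1,708.95 = 4.80%.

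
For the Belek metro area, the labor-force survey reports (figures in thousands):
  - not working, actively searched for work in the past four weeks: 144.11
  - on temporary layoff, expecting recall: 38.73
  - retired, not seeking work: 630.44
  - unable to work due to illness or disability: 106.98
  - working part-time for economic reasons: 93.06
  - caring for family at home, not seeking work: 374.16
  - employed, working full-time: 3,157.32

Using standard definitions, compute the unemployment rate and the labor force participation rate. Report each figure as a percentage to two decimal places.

Employed = 93.06 + 3,157.32 = 3,250.38 thousand (anyone who worked, including part-time for economic reasons, counts as employed).
Unemployed = 144.11 + 38.73 = 182.84 thousand (jobless and actively searching, or on temporary layoff).
Labor force = 3,250.38 + 182.84 = 3,433.22 thousand.
Not in labor force = 630.44 + 106.98 + 374.16 = 1,111.58 thousand (those not working and not actively searching are outside the labor force).
Civilian working-age population = 3,433.22 + 1,111.58 = 4,544.80 thousand.
Unemployment rate = 182.84 / 3,433.22 = 5.33%.
Labor force participation rate = 3,433.22 / 4,544.80 = 75.54%.

Unemployment rate ≈ 5.33%; labor force participation rate ≈ 75.54%.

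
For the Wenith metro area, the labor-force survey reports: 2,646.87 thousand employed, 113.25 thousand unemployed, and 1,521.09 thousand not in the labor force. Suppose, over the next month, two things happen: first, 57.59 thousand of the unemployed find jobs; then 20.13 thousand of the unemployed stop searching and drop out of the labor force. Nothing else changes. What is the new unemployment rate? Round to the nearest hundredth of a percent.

Initially, labor force = 2,646.87 + 113.25 = 2,760.12 thousand, so u = 113.25/2,760.12 = 4.10%.
After the first change, unemployed falls and employed rises by 57.59; labor force unchanged → E = 2,704.46, U = 55.66, labor force = 2,760.12 thousand.
After the second change, unemployed and labor force both fall by 20.13 → E = 2,704.46, U = 35.53, labor force = 2,739.99 thousand.
New unemployment rate = 35.53 / 2,739.99 = 1.30%.

New unemployment rate ≈ 1.30%.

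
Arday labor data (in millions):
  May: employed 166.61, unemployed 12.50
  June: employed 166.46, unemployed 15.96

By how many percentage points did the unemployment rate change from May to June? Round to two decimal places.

The unemployment rate changed by +1.77 percentage points.

May: labor force = 166.61 + 12.50 = 179.11; u = 12.50/179.11 = 6.98%.
June: labor force = 166.46 + 15.96 = 182.42; u = 15.96/182.42 = 8.75%.
Change = 8.75% − 6.98% = +1.77 pp.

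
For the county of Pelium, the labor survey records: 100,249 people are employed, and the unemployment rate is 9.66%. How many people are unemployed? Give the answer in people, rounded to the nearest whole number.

About 10,720 are unemployed.

Let U be the number unemployed. The labor force is E + U, and U/(E+U) = 0.0966.
So U = 0.0966 × 100,249 / (1 − 0.0966) = 9684.05 / 0.9034 ≈ 10,720.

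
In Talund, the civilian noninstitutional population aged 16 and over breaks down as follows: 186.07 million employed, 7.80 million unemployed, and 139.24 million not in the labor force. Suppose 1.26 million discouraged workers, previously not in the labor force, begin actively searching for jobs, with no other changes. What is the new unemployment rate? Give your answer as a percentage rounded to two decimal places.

Initially, labor force = 186.07 + 7.80 = 193.87 million, so u = 7.80/193.87 = 4.02%.
After the change, unemployed and labor force both rise by 1.26 → E = 186.07, U = 9.06, labor force = 195.13 million.
New unemployment rate = 9.06 / 195.13 = 4.64%.

New unemployment rate ≈ 4.64%.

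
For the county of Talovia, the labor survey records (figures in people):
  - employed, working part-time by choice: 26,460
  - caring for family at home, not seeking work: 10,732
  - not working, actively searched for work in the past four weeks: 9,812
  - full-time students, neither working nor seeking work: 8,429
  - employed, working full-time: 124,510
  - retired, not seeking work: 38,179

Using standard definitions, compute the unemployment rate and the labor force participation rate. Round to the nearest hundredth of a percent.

Unemployment rate ≈ 6.10%; labor force participation rate ≈ 73.71%.

Employed = 26,460 + 124,510 = 150,970.
Unemployed = 9,812.
Labor force = 150,970 + 9,812 = 160,782.
Not in labor force = 10,732 + 8,429 + 38,179 = 57,340 (those not working and not actively searching are outside the labor force).
Civilian working-age population = 160,782 + 57,340 = 218,122.
Unemployment rate = 9,812 / 160,782 = 6.10%.
Labor force participation rate = 160,782 / 218,122 = 73.71%.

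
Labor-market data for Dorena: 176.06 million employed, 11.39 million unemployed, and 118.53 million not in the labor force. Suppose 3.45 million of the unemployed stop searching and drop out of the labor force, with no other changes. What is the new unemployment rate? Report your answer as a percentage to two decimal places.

New unemployment rate ≈ 4.32%.

Initially, labor force = 176.06 + 11.39 = 187.45 million, so u = 11.39/187.45 = 6.08%.
After the change, unemployed and labor force both fall by 3.45 → E = 176.06, U = 7.94, labor force = 184.00 million.
New unemployment rate = 7.94 / 184.00 = 4.32%.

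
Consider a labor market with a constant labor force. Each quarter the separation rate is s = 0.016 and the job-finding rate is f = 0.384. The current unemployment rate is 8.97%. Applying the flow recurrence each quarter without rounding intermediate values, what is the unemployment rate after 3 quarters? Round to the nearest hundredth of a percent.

With a fixed labor force, u_{t+1} = u_t + s·(1−u_t) − f·u_t = u_t·(1−s−f) + s.
Here 1−s−f = 0.600 and s = 0.016.
u_1 = 0.089700 × 0.600 + 0.016 = 0.069820.
u_2 = 0.069820 × 0.600 + 0.016 = 0.057892.
u_3 = 0.057892 × 0.600 + 0.016 = 0.050735.

Unemployment rate after three quarters ≈ 5.07%.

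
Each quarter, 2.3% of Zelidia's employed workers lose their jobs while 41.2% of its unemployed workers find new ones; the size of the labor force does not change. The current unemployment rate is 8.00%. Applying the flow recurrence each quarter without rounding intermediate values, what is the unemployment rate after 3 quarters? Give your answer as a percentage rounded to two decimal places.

Unemployment rate after three quarters ≈ 5.78%.

With a fixed labor force, u_{t+1} = u_t + s·(1−u_t) − f·u_t = u_t·(1−s−f) + s.
Here 1−s−f = 0.565 and s = 0.023.
u_1 = 0.080000 × 0.565 + 0.023 = 0.068200.
u_2 = 0.068200 × 0.565 + 0.023 = 0.061533.
u_3 = 0.061533 × 0.565 + 0.023 = 0.057766.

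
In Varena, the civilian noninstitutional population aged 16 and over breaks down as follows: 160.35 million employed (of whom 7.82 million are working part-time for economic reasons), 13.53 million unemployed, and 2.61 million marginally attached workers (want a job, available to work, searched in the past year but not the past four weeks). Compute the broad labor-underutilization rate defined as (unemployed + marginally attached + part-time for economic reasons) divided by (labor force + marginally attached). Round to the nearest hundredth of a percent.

Broad underutilization rate ≈ 13.58%.

Labor force = 160.35 + 13.53 = 173.88 million.
Numerator = 13.53 + 2.61 + 7.82 = 23.96 million.
Denominator = 173.88 + 2.61 = 176.49 million.
Broad rate = 23.96 / 176.49 = 13.58%.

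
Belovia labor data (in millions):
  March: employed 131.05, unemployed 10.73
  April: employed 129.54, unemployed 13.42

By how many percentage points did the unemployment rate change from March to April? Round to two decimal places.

The unemployment rate changed by +1.82 percentage points.

March: labor force = 131.05 + 10.73 = 141.78; u = 10.73/141.78 = 7.57%.
April: labor force = 129.54 + 13.42 = 142.96; u = 13.42/142.96 = 9.39%.
Change = 9.39% − 7.57% = +1.82 pp.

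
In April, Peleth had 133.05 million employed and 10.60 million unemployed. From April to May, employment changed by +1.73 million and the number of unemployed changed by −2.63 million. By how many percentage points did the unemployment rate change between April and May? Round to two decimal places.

The unemployment rate changed by −1.80 percentage points.

April: labor force = 133.05 + 10.60 = 143.65; u = 10.60/143.65 = 7.38%.
May: labor force = 134.78 + 7.97 = 142.75; u = 7.97/142.75 = 5.58%.
Change = 5.58% − 7.38% = −1.80 pp.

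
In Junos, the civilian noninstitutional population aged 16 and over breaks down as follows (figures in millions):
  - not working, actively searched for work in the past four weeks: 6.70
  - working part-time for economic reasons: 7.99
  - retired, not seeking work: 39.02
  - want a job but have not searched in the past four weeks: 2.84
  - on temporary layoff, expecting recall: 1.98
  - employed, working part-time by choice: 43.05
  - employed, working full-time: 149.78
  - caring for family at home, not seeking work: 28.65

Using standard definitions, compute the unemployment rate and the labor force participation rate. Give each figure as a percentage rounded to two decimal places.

Unemployment rate ≈ 4.14%; labor force participation rate ≈ 74.82%.

Employed = 7.99 + 43.05 + 149.78 = 200.82 million (anyone who worked, including part-time for economic reasons, counts as employed).
Unemployed = 6.70 + 1.98 = 8.68 million (jobless and actively searching, or on temporary layoff).
Labor force = 200.82 + 8.68 = 209.50 million.
Not in labor force = 39.02 + 2.84 + 28.65 = 70.51 million (those not working and not actively searching are outside the labor force — including those who want a job but have given up searching).
Civilian working-age population = 209.50 + 70.51 = 280.01 million.
Unemployment rate = 8.68 / 209.50 = 4.14%.
Labor force participation rate = 209.50 / 280.01 = 74.82%.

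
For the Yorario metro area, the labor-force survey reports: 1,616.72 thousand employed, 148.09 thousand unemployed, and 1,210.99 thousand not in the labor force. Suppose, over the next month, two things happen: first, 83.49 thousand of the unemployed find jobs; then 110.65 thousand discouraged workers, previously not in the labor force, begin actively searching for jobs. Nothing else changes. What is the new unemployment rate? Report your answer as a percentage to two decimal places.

Initially, labor force = 1,616.72 + 148.09 = 1,764.81 thousand, so u = 148.09/1,764.81 = 8.39%.
After the first change, unemployed falls and employed rises by 83.49; labor force unchanged → E = 1,700.21, U = 64.60, labor force = 1,764.81 thousand.
After the second change, unemployed and labor force both rise by 110.65 → E = 1,700.21, U = 175.25, labor force = 1,875.46 thousand.
New unemployment rate = 175.25 / 1,875.46 = 9.34%.

New unemployment rate ≈ 9.34%.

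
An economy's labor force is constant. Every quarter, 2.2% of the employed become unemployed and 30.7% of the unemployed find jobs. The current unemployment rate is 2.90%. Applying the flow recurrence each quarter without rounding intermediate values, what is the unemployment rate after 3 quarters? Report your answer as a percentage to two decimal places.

Unemployment rate after three quarters ≈ 5.54%.

With a fixed labor force, u_{t+1} = u_t + s·(1−u_t) − f·u_t = u_t·(1−s−f) + s.
Here 1−s−f = 0.671 and s = 0.022.
u_1 = 0.029000 × 0.671 + 0.022 = 0.041459.
u_2 = 0.041459 × 0.671 + 0.022 = 0.049819.
u_3 = 0.049819 × 0.671 + 0.022 = 0.055429.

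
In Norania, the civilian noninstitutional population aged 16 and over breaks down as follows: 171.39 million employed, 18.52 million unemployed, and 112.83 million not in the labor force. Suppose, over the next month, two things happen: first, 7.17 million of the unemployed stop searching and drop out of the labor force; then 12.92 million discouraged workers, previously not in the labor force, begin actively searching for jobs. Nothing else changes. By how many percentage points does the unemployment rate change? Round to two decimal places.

The unemployment rate changes by +2.65 percentage points.

Initially, labor force = 171.39 + 18.52 = 189.91 million, so u = 18.52/189.91 = 9.75%.
After the first change, unemployed and labor force both fall by 7.17 → E = 171.39, U = 11.35, labor force = 182.74 million.
After the second change, unemployed and labor force both rise by 12.92 → E = 171.39, U = 24.27, labor force = 195.66 million.
New unemployment rate = 24.27 / 195.66 = 12.40%.
Change = 12.40% − 9.75% = +2.65 percentage points.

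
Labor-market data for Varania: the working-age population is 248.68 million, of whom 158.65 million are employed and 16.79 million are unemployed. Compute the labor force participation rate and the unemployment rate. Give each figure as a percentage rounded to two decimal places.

Labor force = employed + unemployed = 158.65 + 16.79 = 175.44 million.
Unemployment rate = 16.79 / 175.44 = 9.57%.
Labor force participation rate = 175.44 / 248.68 = 70.55%.

Labor force participation rate ≈ 70.55%; unemployment rate ≈ 9.57%.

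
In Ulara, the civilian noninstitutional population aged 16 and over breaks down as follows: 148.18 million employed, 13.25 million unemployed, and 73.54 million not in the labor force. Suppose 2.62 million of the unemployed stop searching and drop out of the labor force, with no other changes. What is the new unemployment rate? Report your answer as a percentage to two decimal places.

Initially, labor force = 148.18 + 13.25 = 161.43 million, so u = 13.25/161.43 = 8.21%.
After the change, unemployed and labor force both fall by 2.62 → E = 148.18, U = 10.63, labor force = 158.81 million.
New unemployment rate = 10.63 / 158.81 = 6.69%.

New unemployment rate ≈ 6.69%.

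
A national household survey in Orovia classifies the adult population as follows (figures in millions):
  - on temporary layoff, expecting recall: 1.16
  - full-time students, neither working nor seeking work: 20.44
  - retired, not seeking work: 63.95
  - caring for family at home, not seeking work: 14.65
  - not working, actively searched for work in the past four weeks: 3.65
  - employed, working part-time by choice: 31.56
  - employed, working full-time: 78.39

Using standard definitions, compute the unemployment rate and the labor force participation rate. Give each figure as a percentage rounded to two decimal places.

Unemployment rate ≈ 4.19%; labor force participation rate ≈ 53.68%.

Employed = 31.56 + 78.39 = 109.95 million.
Unemployed = 1.16 + 3.65 = 4.81 million (jobless and actively searching, or on temporary layoff).
Labor force = 109.95 + 4.81 = 114.76 million.
Not in labor force = 20.44 + 63.95 + 14.65 = 99.04 million (those not working and not actively searching are outside the labor force).
Civilian working-age population = 114.76 + 99.04 = 213.80 million.
Unemployment rate = 4.81 / 114.76 = 4.19%.
Labor force participation rate = 114.76 / 213.80 = 53.68%.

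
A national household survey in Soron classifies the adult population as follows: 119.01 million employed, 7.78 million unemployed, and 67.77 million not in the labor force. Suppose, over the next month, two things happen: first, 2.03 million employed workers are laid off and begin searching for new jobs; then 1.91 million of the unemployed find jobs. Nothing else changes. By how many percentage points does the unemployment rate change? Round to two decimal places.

Initially, labor force = 119.01 + 7.78 = 126.79 million, so u = 7.78/126.79 = 6.14%.
After the first change, employed falls and unemployed rises by 2.03; labor force unchanged → E = 116.98, U = 9.81, labor force = 126.79 million.
After the second change, unemployed falls and employed rises by 1.91; labor force unchanged → E = 118.89, U = 7.90, labor force = 126.79 million.
New unemployment rate = 7.90 / 126.79 = 6.23%.
Change = 6.23% − 6.14% = +0.09 percentage points.

The unemployment rate changes by +0.09 percentage points.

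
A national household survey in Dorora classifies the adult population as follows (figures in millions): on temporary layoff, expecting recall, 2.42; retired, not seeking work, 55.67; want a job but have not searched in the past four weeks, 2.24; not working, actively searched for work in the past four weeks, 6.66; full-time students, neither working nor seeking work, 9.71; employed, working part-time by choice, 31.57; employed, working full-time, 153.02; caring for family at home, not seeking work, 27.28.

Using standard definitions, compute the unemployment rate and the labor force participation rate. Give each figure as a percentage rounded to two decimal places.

Unemployment rate ≈ 4.69%; labor force participation rate ≈ 67.11%.

Employed = 31.57 + 153.02 = 184.59 million.
Unemployed = 2.42 + 6.66 = 9.08 million (jobless and actively searching, or on temporary layoff).
Labor force = 184.59 + 9.08 = 193.67 million.
Not in labor force = 55.67 + 2.24 + 9.71 + 27.28 = 94.90 million (those not working and not actively searching are outside the labor force — including those who want a job but have given up searching).
Civilian working-age population = 193.67 + 94.90 = 288.57 million.
Unemployment rate = 9.08 / 193.67 = 4.69%.
Labor force participation rate = 193.67 / 288.57 = 67.11%.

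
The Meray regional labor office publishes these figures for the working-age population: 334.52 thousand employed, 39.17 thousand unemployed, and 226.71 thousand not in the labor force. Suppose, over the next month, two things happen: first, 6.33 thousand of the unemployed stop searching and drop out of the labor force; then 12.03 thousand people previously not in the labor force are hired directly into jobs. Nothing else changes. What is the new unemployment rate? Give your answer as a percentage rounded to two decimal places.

New unemployment rate ≈ 8.66%.

Initially, labor force = 334.52 + 39.17 = 373.69 thousand, so u = 39.17/373.69 = 10.48%.
After the first change, unemployed and labor force both fall by 6.33 → E = 334.52, U = 32.84, labor force = 367.36 thousand.
After the second change, employed and labor force both rise by 12.03; unemployed unchanged → E = 346.55, U = 32.84, labor force = 379.39 thousand.
New unemployment rate = 32.84 / 379.39 = 8.66%.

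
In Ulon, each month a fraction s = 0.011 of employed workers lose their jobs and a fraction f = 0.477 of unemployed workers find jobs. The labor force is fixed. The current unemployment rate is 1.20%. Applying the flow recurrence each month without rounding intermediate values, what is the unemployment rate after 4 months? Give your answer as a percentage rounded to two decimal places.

With a fixed labor force, u_{t+1} = u_t + s·(1−u_t) − f·u_t = u_t·(1−s−f) + s.
Here 1−s−f = 0.512 and s = 0.011.
u_1 = 0.012000 × 0.512 + 0.011 = 0.017144.
u_2 = 0.017144 × 0.512 + 0.011 = 0.019778.
u_3 = 0.019778 × 0.512 + 0.011 = 0.021126.
u_4 = 0.021126 × 0.512 + 0.011 = 0.021817.

Unemployment rate after four months ≈ 2.18%.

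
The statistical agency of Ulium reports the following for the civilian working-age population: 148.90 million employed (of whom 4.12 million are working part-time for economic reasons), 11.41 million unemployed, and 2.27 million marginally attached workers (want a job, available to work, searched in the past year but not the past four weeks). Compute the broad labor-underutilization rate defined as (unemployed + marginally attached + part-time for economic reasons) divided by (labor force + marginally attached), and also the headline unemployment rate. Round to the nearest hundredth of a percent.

Labor force = 148.90 + 11.41 = 160.31 million.
Numerator = 11.41 + 2.27 + 4.12 = 17.80 million.
Denominator = 160.31 + 2.27 = 162.58 million.
Broad rate = 17.80 / 162.58 = 10.95%.
Headline unemployment rate = 11.41 / 160.31 = 7.12%.

Broad underutilization rate ≈ 10.95%; headline unemployment rate ≈ 7.12%.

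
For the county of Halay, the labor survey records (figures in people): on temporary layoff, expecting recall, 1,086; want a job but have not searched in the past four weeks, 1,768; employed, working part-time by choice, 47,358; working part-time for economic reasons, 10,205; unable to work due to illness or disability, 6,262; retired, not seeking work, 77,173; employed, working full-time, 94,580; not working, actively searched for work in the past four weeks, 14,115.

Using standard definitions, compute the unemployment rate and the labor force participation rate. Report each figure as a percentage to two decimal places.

Unemployment rate ≈ 9.08%; labor force participation rate ≈ 66.26%.

Employed = 47,358 + 10,205 + 94,580 = 152,143 (anyone who worked, including part-time for economic reasons, counts as employed).
Unemployed = 1,086 + 14,115 = 15,201 (jobless and actively searching, or on temporary layoff).
Labor force = 152,143 + 15,201 = 167,344.
Not in labor force = 1,768 + 6,262 + 77,173 = 85,203 (those not working and not actively searching are outside the labor force — including those who want a job but have given up searching).
Civilian working-age population = 167,344 + 85,203 = 252,547.
Unemployment rate = 15,201 / 167,344 = 9.08%.
Labor force participation rate = 167,344 / 252,547 = 66.26%.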